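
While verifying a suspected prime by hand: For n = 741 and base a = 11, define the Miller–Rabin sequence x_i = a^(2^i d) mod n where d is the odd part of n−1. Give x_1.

49

n − 1 = 740 = 2^2 · 185, so s = 2 and d = 185.
x_0 = 11^185 mod 741 = 254.
x_1 = 254^2 mod 741 = 49.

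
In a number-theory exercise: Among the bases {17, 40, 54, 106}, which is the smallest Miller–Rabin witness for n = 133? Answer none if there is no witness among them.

17

n − 1 = 132 = 2^2 · 33, so s = 2 and d = 33.
Base 17: x_0 = 17^33 mod 133 = 83. x_0 is neither 1 nor 132, so continue squaring. x_1 = 83^2 mod 133 = 106. Reached i = s−1 = 1 without hitting −1: 17 is a Miller–Rabin witness and 133 is composite.
Base 40: x_0 = 40^33 mod 133 = 69. x_0 is neither 1 nor 132, so continue squaring. x_1 = 69^2 mod 133 = 106. Reached i = s−1 = 1 without hitting −1: 40 is a Miller–Rabin witness and 133 is composite.
Base 54: x_0 = 54^33 mod 133 = 83. x_0 is neither 1 nor 132, so continue squaring. x_1 = 83^2 mod 133 = 106. Reached i = s−1 = 1 without hitting −1: 54 is a Miller–Rabin witness and 133 is composite.
Base 106: x_0 = 106^33 mod 133 = 1. x_0 = 1, so 106 is not a witness.
The smallest witness among the given bases is 17.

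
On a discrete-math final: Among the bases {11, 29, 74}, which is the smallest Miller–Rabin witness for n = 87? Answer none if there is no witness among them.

n − 1 = 86 = 2^1 · 43, so s = 1 and d = 43.
Base 11: x_0 = 11^43 mod 87 = 47. x_0 ∉ {1, 86} and s = 1, so 11 is a Miller–Rabin witness and 87 is composite.
Base 29: x_0 = 29^43 mod 87 = 29. x_0 ∉ {1, 86} and s = 1, so 29 is a Miller–Rabin witness and 87 is composite.
Base 74: x_0 = 74^43 mod 87 = 74. x_0 ∉ {1, 86} and s = 1, so 74 is a Miller–Rabin witness and 87 is composite.
The smallest witness among the given bases is 11.

11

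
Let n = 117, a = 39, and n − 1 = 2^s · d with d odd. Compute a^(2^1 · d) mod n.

0

n − 1 = 116 = 2^2 · 29, so s = 2 and d = 29.
x_0 = 39^29 mod 117 = 0.
x_1 = 0^2 mod 117 = 0.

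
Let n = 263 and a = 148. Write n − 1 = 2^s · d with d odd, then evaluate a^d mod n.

n − 1 = 262 = 2^1 · 131, so s = 1 and d = 131.
Repeated squaring mod 263: 148^1 ≡ 148, 148^2 ≡ 75, 148^4 ≡ 102, 148^8 ≡ 147, 148^16 ≡ 43, 148^32 ≡ 8, 148^64 ≡ 64, 148^128 ≡ 151.
131 = 128 + 2 + 1, so 148^131 ≡ 151·75·148 ≡ 1 (mod 263).

1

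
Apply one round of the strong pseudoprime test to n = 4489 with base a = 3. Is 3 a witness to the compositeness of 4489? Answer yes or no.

yes

n − 1 = 4488 = 2^3 · 561, so s = 3 and d = 561.
Repeated squaring mod 4489: 3^1 ≡ 3, 3^2 ≡ 9, 3^4 ≡ 81, 3^8 ≡ 2072, 3^16 ≡ 1700, 3^32 ≡ 3573, 3^64 ≡ 4102, 3^128 ≡ 1632, 3^256 ≡ 1447, 3^512 ≡ 1935.
561 = 512 + 32 + 16 + 1, so 3^561 ≡ 1935·3573·1700·3 ≡ 2679 (mod 4489).
x_0 = 3^561 mod 4489 = 2679.
x_0 is neither 1 nor 4488, so continue squaring.
x_1 = 2679^2 mod 4489 = 3619.
x_2 = 3619^2 mod 4489 = 2748.
Reached i = s−1 = 2 without hitting −1: 3 is a Miller–Rabin witness and 4489 is composite.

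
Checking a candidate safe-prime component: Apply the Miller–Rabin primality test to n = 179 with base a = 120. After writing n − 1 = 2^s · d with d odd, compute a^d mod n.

n − 1 = 178 = 2^1 · 89, so s = 1 and d = 89.
120^89 mod 179 = 178.

178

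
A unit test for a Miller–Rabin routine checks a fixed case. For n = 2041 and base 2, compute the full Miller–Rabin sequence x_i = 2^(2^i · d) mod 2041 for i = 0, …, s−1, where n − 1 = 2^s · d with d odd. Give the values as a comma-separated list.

996, 90, 1977

n − 1 = 2040 = 2^3 · 255, so s = 3 and d = 255.
x_0 = 2^255 mod 2041 = 996.
x_1 = 996^2 mod 2041 = 90.
x_2 = 90^2 mod 2041 = 1977.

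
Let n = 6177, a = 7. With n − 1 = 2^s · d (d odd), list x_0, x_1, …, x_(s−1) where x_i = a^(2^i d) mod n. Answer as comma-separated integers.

n − 1 = 6176 = 2^5 · 193, so s = 5 and d = 193.
x_0 = 7^193 mod 6177 = 1270.
x_1 = 1270^2 mod 6177 = 703.
x_2 = 703^2 mod 6177 = 49.
x_3 = 49^2 mod 6177 = 2401.
x_4 = 2401^2 mod 6177 = 1660.

1270, 703, 49, 2401, 1660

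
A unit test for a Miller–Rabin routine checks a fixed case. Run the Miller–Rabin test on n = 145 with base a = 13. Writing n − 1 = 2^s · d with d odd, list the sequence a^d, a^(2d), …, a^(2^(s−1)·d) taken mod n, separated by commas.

n − 1 = 144 = 2^4 · 9, so s = 4 and d = 9.
x_0 = 13^9 mod 145 = 63.
x_1 = 63^2 mod 145 = 54.
x_2 = 54^2 mod 145 = 16.
x_3 = 16^2 mod 145 = 111.

63, 54, 16, 111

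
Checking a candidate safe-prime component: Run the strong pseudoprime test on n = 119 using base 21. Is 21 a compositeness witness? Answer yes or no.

n − 1 = 118 = 2^1 · 59, so s = 1 and d = 59.
x_0 = 21^59 mod 119 = 98.
x_0 ∉ {1, 118} and s = 1, so 21 is a Miller–Rabin witness and 119 is composite.

yes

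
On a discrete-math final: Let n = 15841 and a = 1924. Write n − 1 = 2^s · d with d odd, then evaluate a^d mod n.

n − 1 = 15840 = 2^5 · 495, so s = 5 and d = 495.
Repeated squaring mod 15841: 1924^1 ≡ 1924, 1924^2 ≡ 10823, 1924^4 ≡ 8975, 1924^8 ≡ 14981, 1924^16 ≡ 10914, 1924^32 ≡ 6917, 1924^64 ≡ 5069, 1924^128 ≡ 659, 1924^256 ≡ 6574.
495 = 256 + 128 + 64 + 32 + 8 + 4 + 2 + 1, so 1924^495 ≡ 6574·659·5069·6917·14981·8975·10823·1924 ≡ 6852 (mod 15841).

6852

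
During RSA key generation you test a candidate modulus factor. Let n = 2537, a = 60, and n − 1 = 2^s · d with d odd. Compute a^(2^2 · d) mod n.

827

n − 1 = 2536 = 2^3 · 317, so s = 3 and d = 317.
x_0 = 60^317 mod 2537 = 1063.
x_1 = 1063^2 mod 2537 = 1004.
x_2 = 1004^2 mod 2537 = 827.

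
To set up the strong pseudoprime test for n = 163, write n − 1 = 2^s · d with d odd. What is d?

Halving: 162 → 81; 81 is odd.
So 162 = 2^1 · 81.

81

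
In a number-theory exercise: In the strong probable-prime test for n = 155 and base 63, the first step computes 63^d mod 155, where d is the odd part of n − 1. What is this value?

n − 1 = 154 = 2^1 · 77, so s = 1 and d = 77.
63^77 mod 155 = 63.

63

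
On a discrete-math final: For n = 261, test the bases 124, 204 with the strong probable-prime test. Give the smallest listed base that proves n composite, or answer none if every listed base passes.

124

n − 1 = 260 = 2^2 · 65, so s = 2 and d = 65.
Base 124: x_0 = 124^65 mod 261 = 247. x_0 is neither 1 nor 260, so continue squaring. x_1 = 247^2 mod 261 = 196. Reached i = s−1 = 1 without hitting −1: 124 is a Miller–Rabin witness and 261 is composite.
Base 204: x_0 = 204^65 mod 261 = 117. x_0 is neither 1 nor 260, so continue squaring. x_1 = 117^2 mod 261 = 117. Reached i = s−1 = 1 without hitting −1: 204 is a Miller–Rabin witness and 261 is composite.
The smallest witness among the given bases is 124.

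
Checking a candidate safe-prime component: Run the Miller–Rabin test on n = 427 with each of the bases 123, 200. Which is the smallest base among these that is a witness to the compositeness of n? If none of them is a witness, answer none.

200

n − 1 = 426 = 2^1 · 213, so s = 1 and d = 213.
Base 123: x_0 = 123^213 mod 427 = 1. x_0 = 1, so 123 is not a witness.
Base 200: x_0 = 200^213 mod 427 = 211. x_0 ∉ {1, 426} and s = 1, so 200 is a Miller–Rabin witness and 427 is composite.
The smallest witness among the given bases is 200.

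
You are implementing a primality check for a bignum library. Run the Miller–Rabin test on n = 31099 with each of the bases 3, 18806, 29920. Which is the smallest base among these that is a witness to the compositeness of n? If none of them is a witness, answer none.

3

n − 1 = 31098 = 2^1 · 15549, so s = 1 and d = 15549.
Base 3: x_0 = 3^15549 mod 31099 = 8135. x_0 ∉ {1, 31098} and s = 1, so 3 is a Miller–Rabin witness and 31099 is composite.
Base 18806: x_0 = 18806^15549 mod 31099 = 18943. x_0 ∉ {1, 31098} and s = 1, so 18806 is a Miller–Rabin witness and 31099 is composite.
Base 29920: x_0 = 29920^15549 mod 31099 = 11967. x_0 ∉ {1, 31098} and s = 1, so 29920 is a Miller–Rabin witness and 31099 is composite.
The smallest witness among the given bases is 3.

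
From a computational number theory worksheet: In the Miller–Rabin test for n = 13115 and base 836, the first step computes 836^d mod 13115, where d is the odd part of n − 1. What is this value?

1621

n − 1 = 13114 = 2^1 · 6557, so s = 1 and d = 6557.
836^6557 mod 13115 = 1621.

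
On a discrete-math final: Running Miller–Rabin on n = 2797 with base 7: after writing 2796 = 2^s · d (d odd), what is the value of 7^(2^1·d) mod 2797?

n − 1 = 2796 = 2^2 · 699, so s = 2 and d = 699.
Repeated squaring mod 2797: 7^1 ≡ 7, 7^2 ≡ 49, 7^4 ≡ 2401, 7^8 ≡ 184, 7^16 ≡ 292, 7^32 ≡ 1354, 7^64 ≡ 1281, 7^128 ≡ 1919, 7^256 ≡ 1709, 7^512 ≡ 613.
699 = 512 + 128 + 32 + 16 + 8 + 2 + 1, so 7^699 ≡ 613·1919·1354·292·184·49·7 ≡ 2796 (mod 2797).
x_0 = 2796.
x_1 = 2796^2 mod 2797 = 1.

1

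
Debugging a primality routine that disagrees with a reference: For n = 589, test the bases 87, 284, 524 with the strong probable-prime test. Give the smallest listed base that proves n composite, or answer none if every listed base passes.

284

n − 1 = 588 = 2^2 · 147, so s = 2 and d = 147.
Base 87: x_0 = 87^147 mod 589 = 1. x_0 = 1, so 87 is not a witness.
Base 284: x_0 = 284^147 mod 589 = 94. x_0 is neither 1 nor 588, so continue squaring. x_1 = 94^2 mod 589 = 1. x_1 = 1 but x_0 ≠ ±1, a nontrivial square root of 1 — 284 is a witness and 589 is composite.
Base 524: x_0 = 524^147 mod 589 = 39. x_0 is neither 1 nor 588, so continue squaring. x_1 = 39^2 mod 589 = 343. Reached i = s−1 = 1 without hitting −1: 524 is a Miller–Rabin witness and 589 is composite.
The smallest witness among the given bases is 284.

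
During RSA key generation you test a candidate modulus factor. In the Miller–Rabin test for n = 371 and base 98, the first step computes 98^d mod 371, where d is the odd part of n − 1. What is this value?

35

n − 1 = 370 = 2^1 · 185, so s = 1 and d = 185.
98^185 mod 371 = 35.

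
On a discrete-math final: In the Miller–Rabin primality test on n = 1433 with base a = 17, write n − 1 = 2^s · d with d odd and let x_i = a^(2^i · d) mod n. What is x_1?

n − 1 = 1432 = 2^3 · 179, so s = 3 and d = 179.
By repeated squaring, 17^179 ≡ 1091 (mod 1433).
x_0 = 1091.
x_1 = 1091^2 mod 1433 = 891.

891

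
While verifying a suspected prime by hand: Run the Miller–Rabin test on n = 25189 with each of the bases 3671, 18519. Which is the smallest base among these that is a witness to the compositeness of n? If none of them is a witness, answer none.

n − 1 = 25188 = 2^2 · 6297, so s = 2 and d = 6297.
Base 3671: x_0 = 3671^6297 mod 25189 = 1. x_0 = 1, so 3671 is not a witness.
Base 18519: x_0 = 18519^6297 mod 25189 = 25188. x_0 = 25188 ≡ −1, so 18519 is not a witness.
No listed base is a witness for 25189.

none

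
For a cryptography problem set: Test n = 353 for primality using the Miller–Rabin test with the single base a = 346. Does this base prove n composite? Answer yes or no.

no

n − 1 = 352 = 2^5 · 11, so s = 5 and d = 11.
x_0 = 346^11 mod 353 = 286.
x_0 is neither 1 nor 352, so continue squaring.
x_1 = 286^2 mod 353 = 253.
x_2 = 253^2 mod 353 = 116.
x_3 = 116^2 mod 353 = 42.
x_4 = 42^2 mod 353 = 352.
x_4 ≡ −1, so 346 is not a witness.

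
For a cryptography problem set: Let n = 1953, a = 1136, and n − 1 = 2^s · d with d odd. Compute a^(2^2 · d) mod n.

1528

n − 1 = 1952 = 2^5 · 61, so s = 5 and d = 61.
Repeated squaring mod 1953: 1136^1 ≡ 1136, 1136^2 ≡ 1516, 1136^4 ≡ 1528, 1136^8 ≡ 949, 1136^16 ≡ 268, 1136^32 ≡ 1516.
61 = 32 + 16 + 8 + 4 + 1, so 1136^61 ≡ 1516·268·949·1528·1136 ≡ 1136 (mod 1953).
x_0 = 1136.
x_1 = 1136^2 mod 1953 = 1516.
x_2 = 1516^2 mod 1953 = 1528.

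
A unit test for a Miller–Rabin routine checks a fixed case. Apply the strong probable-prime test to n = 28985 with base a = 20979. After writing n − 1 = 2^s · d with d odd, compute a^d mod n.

10524

n − 1 = 28984 = 2^3 · 3623, so s = 3 and d = 3623.
20979^3623 mod 28985 = 10524.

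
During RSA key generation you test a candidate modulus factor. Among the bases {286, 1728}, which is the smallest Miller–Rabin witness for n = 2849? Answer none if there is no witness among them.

286

n − 1 = 2848 = 2^5 · 89, so s = 5 and d = 89.
Base 286: x_0 = 286^89 mod 2849 = 825. x_0 is neither 1 nor 2848, so continue squaring. x_1 = 825^2 mod 2849 = 2563. x_2 = 2563^2 mod 2849 = 2024. x_3 = 2024^2 mod 2849 = 2563. x_4 = 2563^2 mod 2849 = 2024. Reached i = s−1 = 4 without hitting −1: 286 is a Miller–Rabin witness and 2849 is composite.
Base 1728: x_0 = 1728^89 mod 2849 = 2267. x_0 is neither 1 nor 2848, so continue squaring. x_1 = 2267^2 mod 2849 = 2542. x_2 = 2542^2 mod 2849 = 232. x_3 = 232^2 mod 2849 = 2542. x_4 = 2542^2 mod 2849 = 232. Reached i = s−1 = 4 without hitting −1: 1728 is a Miller–Rabin witness and 2849 is composite.
The smallest witness among the given bases is 286.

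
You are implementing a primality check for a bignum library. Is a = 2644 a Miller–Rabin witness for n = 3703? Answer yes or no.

n − 1 = 3702 = 2^1 · 1851, so s = 1 and d = 1851.
x_0 = 2644^1851 mod 3703 = 3702.
x_0 = 3702 ≡ −1, so 2644 is not a witness.

no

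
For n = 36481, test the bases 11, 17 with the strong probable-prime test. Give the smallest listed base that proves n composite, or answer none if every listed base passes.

n − 1 = 36480 = 2^7 · 285, so s = 7 and d = 285.
Base 11: x_0 = 11^285 mod 36481 = 20818. x_0 is neither 1 nor 36480, so continue squaring. x_1 = 20818^2 mod 36481 = 31325. x_2 = 31325^2 mod 36481 = 26168. x_3 = 26168^2 mod 36481 = 15854. x_4 = 15854^2 mod 36481 = 31707. x_5 = 31707^2 mod 36481 = 26932. x_6 = 26932^2 mod 36481 = 17382. Reached i = s−1 = 6 without hitting −1: 11 is a Miller–Rabin witness and 36481 is composite.
Base 17: x_0 = 17^285 mod 36481 = 26741. x_0 is neither 1 nor 36480, so continue squaring. x_1 = 26741^2 mod 36481 = 17000. x_2 = 17000^2 mod 36481 = 33999. x_3 = 33999^2 mod 36481 = 31516. x_4 = 31516^2 mod 36481 = 26550. x_5 = 26550^2 mod 36481 = 16618. x_6 = 16618^2 mod 36481 = 33235. Reached i = s−1 = 6 without hitting −1: 17 is a Miller–Rabin witness and 36481 is composite.
The smallest witness among the given bases is 11.

11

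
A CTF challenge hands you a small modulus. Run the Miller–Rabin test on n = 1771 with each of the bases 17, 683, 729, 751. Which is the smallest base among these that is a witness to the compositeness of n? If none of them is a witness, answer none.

17

n − 1 = 1770 = 2^1 · 885, so s = 1 and d = 885.
Base 17: x_0 = 17^885 mod 1771 = 1539. x_0 ∉ {1, 1770} and s = 1, so 17 is a Miller–Rabin witness and 1771 is composite.
Base 683: x_0 = 683^885 mod 1771 = 1156. x_0 ∉ {1, 1770} and s = 1, so 683 is a Miller–Rabin witness and 1771 is composite.
Base 729: x_0 = 729^885 mod 1771 = 1156. x_0 ∉ {1, 1770} and s = 1, so 729 is a Miller–Rabin witness and 1771 is composite.
Base 751: x_0 = 751^885 mod 1771 = 1387. x_0 ∉ {1, 1770} and s = 1, so 751 is a Miller–Rabin witness and 1771 is composite.
The smallest witness among the given bases is 17.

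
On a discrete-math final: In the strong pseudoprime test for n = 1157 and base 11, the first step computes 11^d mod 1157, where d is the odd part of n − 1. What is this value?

1064

n − 1 = 1156 = 2^2 · 289, so s = 2 and d = 289.
Repeated squaring mod 1157: 11^1 ≡ 11, 11^2 ≡ 121, 11^4 ≡ 757, 11^8 ≡ 334, 11^16 ≡ 484, 11^32 ≡ 542, 11^64 ≡ 1043, 11^128 ≡ 269, 11^256 ≡ 627.
289 = 256 + 32 + 1, so 11^289 ≡ 627·542·11 ≡ 1064 (mod 1157).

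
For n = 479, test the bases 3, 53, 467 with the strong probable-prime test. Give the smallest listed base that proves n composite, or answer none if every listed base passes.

n − 1 = 478 = 2^1 · 239, so s = 1 and d = 239.
Base 3: x_0 = 3^239 mod 479 = 1. x_0 = 1, so 3 is not a witness.
Base 53: x_0 = 53^239 mod 479 = 478. x_0 = 478 ≡ −1, so 53 is not a witness.
Base 467: x_0 = 467^239 mod 479 = 478. x_0 = 478 ≡ −1, so 467 is not a witness.
No listed base is a witness for 479.

none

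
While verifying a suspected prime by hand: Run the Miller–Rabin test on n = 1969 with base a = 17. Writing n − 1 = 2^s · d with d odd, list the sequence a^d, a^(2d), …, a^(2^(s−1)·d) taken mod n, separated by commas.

n − 1 = 1968 = 2^4 · 123, so s = 4 and d = 123.
x_0 = 17^123 mod 1969 = 1338.
x_1 = 1338^2 mod 1969 = 423.
x_2 = 423^2 mod 1969 = 1719.
x_3 = 1719^2 mod 1969 = 1461.

1338, 423, 1719, 1461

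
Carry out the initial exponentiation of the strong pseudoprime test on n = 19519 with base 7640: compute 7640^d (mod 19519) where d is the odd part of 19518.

2829

n − 1 = 19518 = 2^1 · 9759, so s = 1 and d = 9759.
7640^9759 mod 19519 = 2829.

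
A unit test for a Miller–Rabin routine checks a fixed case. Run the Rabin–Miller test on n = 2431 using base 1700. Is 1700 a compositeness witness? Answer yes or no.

n − 1 = 2430 = 2^1 · 1215, so s = 1 and d = 1215.
By repeated squaring, 1700^1215 ≡ 714 (mod 2431).
x_0 = 1700^1215 mod 2431 = 714.
x_0 ∉ {1, 2430} and s = 1, so 1700 is a Miller–Rabin witness and 2431 is composite.

yes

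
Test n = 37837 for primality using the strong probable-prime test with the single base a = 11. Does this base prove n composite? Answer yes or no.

n − 1 = 37836 = 2^2 · 9459, so s = 2 and d = 9459.
x_0 = 11^9459 mod 37837 = 3500.
x_0 is neither 1 nor 37836, so continue squaring.
x_1 = 3500^2 mod 37837 = 28649.
Reached i = s−1 = 1 without hitting −1: 11 is a Miller–Rabin witness and 37837 is composite.

yes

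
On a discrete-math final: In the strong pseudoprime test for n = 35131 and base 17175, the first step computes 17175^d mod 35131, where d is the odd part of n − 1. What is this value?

4160

n − 1 = 35130 = 2^1 · 17565, so s = 1 and d = 17565.
17175^17565 mod 35131 = 4160.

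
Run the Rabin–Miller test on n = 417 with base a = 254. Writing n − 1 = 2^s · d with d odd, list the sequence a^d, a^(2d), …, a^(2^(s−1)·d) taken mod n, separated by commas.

179, 349, 37, 118, 163

n − 1 = 416 = 2^5 · 13, so s = 5 and d = 13.
x_0 = 254^13 mod 417 = 179.
x_1 = 179^2 mod 417 = 349.
x_2 = 349^2 mod 417 = 37.
x_3 = 37^2 mod 417 = 118.
x_4 = 118^2 mod 417 = 163.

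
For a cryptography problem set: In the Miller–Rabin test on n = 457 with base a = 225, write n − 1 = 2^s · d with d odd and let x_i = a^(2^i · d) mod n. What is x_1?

456

n − 1 = 456 = 2^3 · 57, so s = 3 and d = 57.
Repeated squaring mod 457: 225^1 ≡ 225, 225^2 ≡ 355, 225^4 ≡ 350, 225^8 ≡ 24, 225^16 ≡ 119, 225^32 ≡ 451.
57 = 32 + 16 + 8 + 1, so 225^57 ≡ 451·119·24·225 ≡ 109 (mod 457).
x_0 = 109.
x_1 = 109^2 mod 457 = 456.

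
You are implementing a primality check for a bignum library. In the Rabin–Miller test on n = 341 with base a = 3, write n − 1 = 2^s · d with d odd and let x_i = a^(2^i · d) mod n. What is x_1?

n − 1 = 340 = 2^2 · 85, so s = 2 and d = 85.
Repeated squaring mod 341: 3^1 ≡ 3, 3^2 ≡ 9, 3^4 ≡ 81, 3^8 ≡ 82, 3^16 ≡ 245, 3^32 ≡ 9, 3^64 ≡ 81.
85 = 64 + 16 + 4 + 1, so 3^85 ≡ 81·245·81·3 ≡ 254 (mod 341).
x_0 = 254.
x_1 = 254^2 mod 341 = 67.

67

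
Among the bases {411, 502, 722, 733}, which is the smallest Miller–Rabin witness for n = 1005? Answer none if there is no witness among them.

411

n − 1 = 1004 = 2^2 · 251, so s = 2 and d = 251.
Base 411: x_0 = 411^251 mod 1005 = 426. x_0 is neither 1 nor 1004, so continue squaring. x_1 = 426^2 mod 1005 = 576. Reached i = s−1 = 1 without hitting −1: 411 is a Miller–Rabin witness and 1005 is composite.
Base 502: x_0 = 502^251 mod 1005 = 853. x_0 is neither 1 nor 1004, so continue squaring. x_1 = 853^2 mod 1005 = 994. Reached i = s−1 = 1 without hitting −1: 502 is a Miller–Rabin witness and 1005 is composite.
Base 722: x_0 = 722^251 mod 1005 = 53. x_0 is neither 1 nor 1004, so continue squaring. x_1 = 53^2 mod 1005 = 799. Reached i = s−1 = 1 without hitting −1: 722 is a Miller–Rabin witness and 1005 is composite.
Base 733: x_0 = 733^251 mod 1005 = 262. x_0 is neither 1 nor 1004, so continue squaring. x_1 = 262^2 mod 1005 = 304. Reached i = s−1 = 1 without hitting −1: 733 is a Miller–Rabin witness and 1005 is composite.
The smallest witness among the given bases is 411.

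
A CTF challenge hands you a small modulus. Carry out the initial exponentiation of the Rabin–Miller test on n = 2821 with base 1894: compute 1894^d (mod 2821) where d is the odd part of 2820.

92

n − 1 = 2820 = 2^2 · 705, so s = 2 and d = 705.
Repeated squaring mod 2821: 1894^1 ≡ 1894, 1894^2 ≡ 1745, 1894^4 ≡ 1166, 1894^8 ≡ 2655, 1894^16 ≡ 2167, 1894^32 ≡ 1745, 1894^64 ≡ 1166, 1894^128 ≡ 2655, 1894^256 ≡ 2167, 1894^512 ≡ 1745.
705 = 512 + 128 + 64 + 1, so 1894^705 ≡ 1745·2655·1166·1894 ≡ 92 (mod 2821).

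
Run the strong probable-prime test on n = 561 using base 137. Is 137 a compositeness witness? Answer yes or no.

yes

n − 1 = 560 = 2^4 · 35, so s = 4 and d = 35.
x_0 = 137^35 mod 561 = 188.
x_0 is neither 1 nor 560, so continue squaring.
x_1 = 188^2 mod 561 = 1.
x_1 = 1 but x_0 ≠ ±1, a nontrivial square root of 1 — 137 is a witness and 561 is composite.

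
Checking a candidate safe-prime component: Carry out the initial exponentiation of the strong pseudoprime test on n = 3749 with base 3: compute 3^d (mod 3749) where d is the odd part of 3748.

n − 1 = 3748 = 2^2 · 937, so s = 2 and d = 937.
3^937 mod 3749 = 2539.

2539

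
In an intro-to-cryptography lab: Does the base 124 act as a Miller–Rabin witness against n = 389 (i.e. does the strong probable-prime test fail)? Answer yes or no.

n − 1 = 388 = 2^2 · 97, so s = 2 and d = 97.
x_0 = 124^97 mod 389 = 274.
x_0 is neither 1 nor 388, so continue squaring.
x_1 = 274^2 mod 389 = 388.
x_1 ≡ −1, so 124 is not a witness.

no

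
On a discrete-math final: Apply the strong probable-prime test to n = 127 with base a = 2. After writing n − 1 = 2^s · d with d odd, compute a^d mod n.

1

n − 1 = 126 = 2^1 · 63, so s = 1 and d = 63.
Repeated squaring mod 127: 2^1 ≡ 2, 2^2 ≡ 4, 2^4 ≡ 16, 2^8 ≡ 2, 2^16 ≡ 4, 2^32 ≡ 16.
63 = 32 + 16 + 8 + 4 + 2 + 1, so 2^63 ≡ 16·4·2·16·4·2 ≡ 1 (mod 127).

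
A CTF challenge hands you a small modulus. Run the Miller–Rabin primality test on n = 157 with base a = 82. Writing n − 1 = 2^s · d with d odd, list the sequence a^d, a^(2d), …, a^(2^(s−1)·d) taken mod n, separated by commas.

156, 1

n − 1 = 156 = 2^2 · 39, so s = 2 and d = 39.
x_0 = 82^39 mod 157 = 156.
x_1 = 156^2 mod 157 = 1.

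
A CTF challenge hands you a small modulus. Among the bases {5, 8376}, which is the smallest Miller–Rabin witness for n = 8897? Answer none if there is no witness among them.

5

n − 1 = 8896 = 2^6 · 139, so s = 6 and d = 139.
Base 5: x_0 = 5^139 mod 8897 = 3477. x_0 is neither 1 nor 8896, so continue squaring. x_1 = 3477^2 mod 8897 = 7403. x_2 = 7403^2 mod 8897 = 7786. x_3 = 7786^2 mod 8897 = 6535. x_4 = 6535^2 mod 8897 = 625. x_5 = 625^2 mod 8897 = 8054. Reached i = s−1 = 5 without hitting −1: 5 is a Miller–Rabin witness and 8897 is composite.
Base 8376: x_0 = 8376^139 mod 8897 = 7725. x_0 is neither 1 nor 8896, so continue squaring. x_1 = 7725^2 mod 8897 = 3446. x_2 = 3446^2 mod 8897 = 6318. x_3 = 6318^2 mod 8897 = 5182. x_4 = 5182^2 mod 8897 = 1978. x_5 = 1978^2 mod 8897 = 6701. Reached i = s−1 = 5 without hitting −1: 8376 is a Miller–Rabin witness and 8897 is composite.
The smallest witness among the given bases is 5.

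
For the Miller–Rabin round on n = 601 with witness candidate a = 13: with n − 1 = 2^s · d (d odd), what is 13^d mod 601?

n − 1 = 600 = 2^3 · 75, so s = 3 and d = 75.
Repeated squaring mod 601: 13^1 ≡ 13, 13^2 ≡ 169, 13^4 ≡ 314, 13^8 ≡ 32, 13^16 ≡ 423, 13^32 ≡ 432, 13^64 ≡ 314.
75 = 64 + 8 + 2 + 1, so 13^75 ≡ 314·32·169·13 ≡ 125 (mod 601).

125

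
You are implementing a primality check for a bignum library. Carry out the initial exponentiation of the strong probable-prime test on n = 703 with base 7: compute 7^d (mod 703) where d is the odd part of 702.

1

n − 1 = 702 = 2^1 · 351, so s = 1 and d = 351.
7^351 mod 703 = 1.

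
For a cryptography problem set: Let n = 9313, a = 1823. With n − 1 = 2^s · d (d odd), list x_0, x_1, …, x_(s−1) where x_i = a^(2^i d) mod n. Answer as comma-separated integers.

n − 1 = 9312 = 2^5 · 291, so s = 5 and d = 291.
x_0 = 1823^291 mod 9313 = 2025.
x_1 = 2025^2 mod 9313 = 2905.
x_2 = 2905^2 mod 9313 = 1447.
x_3 = 1447^2 mod 9313 = 7697.
x_4 = 7697^2 mod 9313 = 3816.

2025, 2905, 1447, 7697, 3816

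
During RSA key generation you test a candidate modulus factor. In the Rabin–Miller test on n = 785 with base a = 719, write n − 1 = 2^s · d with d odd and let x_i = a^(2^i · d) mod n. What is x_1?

n − 1 = 784 = 2^4 · 49, so s = 4 and d = 49.
x_0 = 719^49 mod 785 = 374.
x_1 = 374^2 mod 785 = 146.

146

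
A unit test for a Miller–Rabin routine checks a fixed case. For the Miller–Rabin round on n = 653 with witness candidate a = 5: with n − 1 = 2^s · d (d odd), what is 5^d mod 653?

149

n − 1 = 652 = 2^2 · 163, so s = 2 and d = 163.
Repeated squaring mod 653: 5^1 ≡ 5, 5^2 ≡ 25, 5^4 ≡ 625, 5^8 ≡ 131, 5^16 ≡ 183, 5^32 ≡ 186, 5^64 ≡ 640, 5^128 ≡ 169.
163 = 128 + 32 + 2 + 1, so 5^163 ≡ 169·186·25·5 ≡ 149 (mod 653).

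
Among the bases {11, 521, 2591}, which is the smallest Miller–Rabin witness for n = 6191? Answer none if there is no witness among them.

11

n − 1 = 6190 = 2^1 · 3095, so s = 1 and d = 3095.
Base 11: x_0 = 11^3095 mod 6191 = 4455. x_0 ∉ {1, 6190} and s = 1, so 11 is a Miller–Rabin witness and 6191 is composite.
Base 521: x_0 = 521^3095 mod 6191 = 1367. x_0 ∉ {1, 6190} and s = 1, so 521 is a Miller–Rabin witness and 6191 is composite.
Base 2591: x_0 = 2591^3095 mod 6191 = 3107. x_0 ∉ {1, 6190} and s = 1, so 2591 is a Miller–Rabin witness and 6191 is composite.
The smallest witness among the given bases is 11.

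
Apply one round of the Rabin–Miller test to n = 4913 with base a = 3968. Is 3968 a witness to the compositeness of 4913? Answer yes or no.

n − 1 = 4912 = 2^4 · 307, so s = 4 and d = 307.
x_0 = 3968^307 mod 4913 = 3131.
x_0 is neither 1 nor 4912, so continue squaring.
x_1 = 3131^2 mod 4913 = 1726.
x_2 = 1726^2 mod 4913 = 1798.
x_3 = 1798^2 mod 4913 = 50.
Reached i = s−1 = 3 without hitting −1: 3968 is a Miller–Rabin witness and 4913 is composite.

yes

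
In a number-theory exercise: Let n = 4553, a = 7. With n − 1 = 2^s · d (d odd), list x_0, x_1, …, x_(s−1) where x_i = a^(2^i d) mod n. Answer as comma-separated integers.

n − 1 = 4552 = 2^3 · 569, so s = 3 and d = 569.
x_0 = 7^569 mod 4553 = 2891.
x_1 = 2891^2 mod 4553 = 3126.
x_2 = 3126^2 mod 4553 = 1138.

2891, 3126, 1138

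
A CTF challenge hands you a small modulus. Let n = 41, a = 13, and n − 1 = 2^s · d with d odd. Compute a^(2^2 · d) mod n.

n − 1 = 40 = 2^3 · 5, so s = 3 and d = 5.
x_0 = 13^5 mod 41 = 38.
x_1 = 38^2 mod 41 = 9.
x_2 = 9^2 mod 41 = 40.

40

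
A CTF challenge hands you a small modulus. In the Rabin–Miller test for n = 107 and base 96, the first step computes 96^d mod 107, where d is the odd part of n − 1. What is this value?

n − 1 = 106 = 2^1 · 53, so s = 1 and d = 53.
Repeated squaring mod 107: 96^1 ≡ 96, 96^2 ≡ 14, 96^4 ≡ 89, 96^8 ≡ 3, 96^16 ≡ 9, 96^32 ≡ 81.
53 = 32 + 16 + 4 + 1, so 96^53 ≡ 81·9·89·96 ≡ 106 (mod 107).

106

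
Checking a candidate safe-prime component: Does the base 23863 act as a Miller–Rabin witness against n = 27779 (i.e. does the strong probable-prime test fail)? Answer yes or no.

no

n − 1 = 27778 = 2^1 · 13889, so s = 1 and d = 13889.
x_0 = 23863^13889 mod 27779 = 1.
x_0 = 1, so 23863 is not a witness.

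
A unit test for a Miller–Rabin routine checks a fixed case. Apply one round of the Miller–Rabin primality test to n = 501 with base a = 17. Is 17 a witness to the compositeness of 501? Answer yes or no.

n − 1 = 500 = 2^2 · 125, so s = 2 and d = 125.
By repeated squaring, 17^125 ≡ 479 (mod 501).
x_0 = 17^125 mod 501 = 479.
x_0 is neither 1 nor 500, so continue squaring.
x_1 = 479^2 mod 501 = 484.
Reached i = s−1 = 1 without hitting −1: 17 is a Miller–Rabin witness and 501 is composite.

yes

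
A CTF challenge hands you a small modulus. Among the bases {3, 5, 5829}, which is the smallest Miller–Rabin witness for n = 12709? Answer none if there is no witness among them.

3

n − 1 = 12708 = 2^2 · 3177, so s = 2 and d = 3177.
Base 3: x_0 = 3^3177 mod 12709 = 191. x_0 is neither 1 nor 12708, so continue squaring. x_1 = 191^2 mod 12709 = 11063. Reached i = s−1 = 1 without hitting −1: 3 is a Miller–Rabin witness and 12709 is composite.
Base 5: x_0 = 5^3177 mod 12709 = 1232. x_0 is neither 1 nor 12708, so continue squaring. x_1 = 1232^2 mod 12709 = 5453. Reached i = s−1 = 1 without hitting −1: 5 is a Miller–Rabin witness and 12709 is composite.
Base 5829: x_0 = 5829^3177 mod 12709 = 9961. x_0 is neither 1 nor 12708, so continue squaring. x_1 = 9961^2 mod 12709 = 2358. Reached i = s−1 = 1 without hitting −1: 5829 is a Miller–Rabin witness and 12709 is composite.
The smallest witness among the given bases is 3.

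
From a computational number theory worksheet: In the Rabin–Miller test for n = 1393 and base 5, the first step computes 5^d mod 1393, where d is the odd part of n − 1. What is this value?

n − 1 = 1392 = 2^4 · 87, so s = 4 and d = 87.
5^87 mod 1393 = 1056.

1056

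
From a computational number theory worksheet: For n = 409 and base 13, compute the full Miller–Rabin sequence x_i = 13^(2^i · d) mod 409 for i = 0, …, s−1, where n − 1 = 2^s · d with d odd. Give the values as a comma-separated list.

n − 1 = 408 = 2^3 · 51, so s = 3 and d = 51.
x_0 = 13^51 mod 409 = 31.
x_1 = 31^2 mod 409 = 143.
x_2 = 143^2 mod 409 = 408.

31, 143, 408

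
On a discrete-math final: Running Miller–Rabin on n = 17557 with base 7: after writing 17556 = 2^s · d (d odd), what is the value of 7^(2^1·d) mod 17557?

1447

n − 1 = 17556 = 2^2 · 4389, so s = 2 and d = 4389.
By repeated squaring, 7^4389 ≡ 11965 (mod 17557).
x_0 = 11965.
x_1 = 11965^2 mod 17557 = 1447.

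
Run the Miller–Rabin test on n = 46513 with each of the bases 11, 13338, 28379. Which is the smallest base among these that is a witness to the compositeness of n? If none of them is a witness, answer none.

11

n − 1 = 46512 = 2^4 · 2907, so s = 4 and d = 2907.
Base 11: x_0 = 11^2907 mod 46513 = 5417. x_0 is neither 1 nor 46512, so continue squaring. x_1 = 5417^2 mod 46513 = 40699. x_2 = 40699^2 mod 46513 = 34158. x_3 = 34158^2 mod 46513 = 36872. Reached i = s−1 = 3 without hitting −1: 11 is a Miller–Rabin witness and 46513 is composite.
Base 13338: x_0 = 13338^2907 mod 46513 = 19496. x_0 is neither 1 nor 46512, so continue squaring. x_1 = 19496^2 mod 46513 = 36293. x_2 = 36293^2 mod 46513 = 26715. x_3 = 26715^2 mod 46513 = 42266. Reached i = s−1 = 3 without hitting −1: 13338 is a Miller–Rabin witness and 46513 is composite.
Base 28379: x_0 = 28379^2907 mod 46513 = 42630. x_0 is neither 1 nor 46512, so continue squaring. x_1 = 42630^2 mod 46513 = 7477. x_2 = 7477^2 mod 46513 = 43416. x_3 = 43416^2 mod 46513 = 9731. Reached i = s−1 = 3 without hitting −1: 28379 is a Miller–Rabin witness and 46513 is composite.
The smallest witness among the given bases is 11.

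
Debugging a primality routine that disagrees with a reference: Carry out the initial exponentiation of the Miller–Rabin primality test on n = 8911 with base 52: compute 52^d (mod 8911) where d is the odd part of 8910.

8910

n − 1 = 8910 = 2^1 · 4455, so s = 1 and d = 4455.
52^4455 mod 8911 = 8910.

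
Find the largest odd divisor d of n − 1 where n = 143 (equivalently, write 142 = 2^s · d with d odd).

Halving: 142 → 71; 71 is odd.
So 142 = 2^1 · 71.

71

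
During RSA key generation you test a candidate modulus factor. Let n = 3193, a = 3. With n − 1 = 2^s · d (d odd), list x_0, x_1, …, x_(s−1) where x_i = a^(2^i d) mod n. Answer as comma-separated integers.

n − 1 = 3192 = 2^3 · 399, so s = 3 and d = 399.
x_0 = 3^399 mod 3193 = 649.
x_1 = 649^2 mod 3193 = 2918.
x_2 = 2918^2 mod 3193 = 2186.

649, 2918, 2186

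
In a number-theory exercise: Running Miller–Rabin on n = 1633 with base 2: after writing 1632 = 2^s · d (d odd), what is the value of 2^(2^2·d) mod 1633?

294

n − 1 = 1632 = 2^5 · 51, so s = 5 and d = 51.
Repeated squaring mod 1633: 2^1 ≡ 2, 2^2 ≡ 4, 2^4 ≡ 16, 2^8 ≡ 256, 2^16 ≡ 216, 2^32 ≡ 932.
51 = 32 + 16 + 2 + 1, so 2^51 ≡ 932·216·4·2 ≡ 358 (mod 1633).
x_0 = 358.
x_1 = 358^2 mod 1633 = 790.
x_2 = 790^2 mod 1633 = 294.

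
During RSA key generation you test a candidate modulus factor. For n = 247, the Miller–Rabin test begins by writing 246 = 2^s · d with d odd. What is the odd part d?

123

Halving: 246 → 123; 123 is odd.
So 246 = 2^1 · 123.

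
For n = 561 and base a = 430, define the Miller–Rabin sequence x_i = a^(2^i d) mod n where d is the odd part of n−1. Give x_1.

529

n − 1 = 560 = 2^4 · 35, so s = 4 and d = 35.
x_0 = 430^35 mod 561 = 397.
x_1 = 397^2 mod 561 = 529.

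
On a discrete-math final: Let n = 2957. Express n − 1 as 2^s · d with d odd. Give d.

Halving: 2956 → 1478 → 739; 739 is odd.
So 2956 = 2^2 · 739.

739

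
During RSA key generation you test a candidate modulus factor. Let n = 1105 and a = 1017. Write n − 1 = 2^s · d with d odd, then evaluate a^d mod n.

352

n − 1 = 1104 = 2^4 · 69, so s = 4 and d = 69.
Repeated squaring mod 1105: 1017^1 ≡ 1017, 1017^2 ≡ 9, 1017^4 ≡ 81, 1017^8 ≡ 1036, 1017^16 ≡ 341, 1017^32 ≡ 256, 1017^64 ≡ 341.
69 = 64 + 4 + 1, so 1017^69 ≡ 341·81·1017 ≡ 352 (mod 1105).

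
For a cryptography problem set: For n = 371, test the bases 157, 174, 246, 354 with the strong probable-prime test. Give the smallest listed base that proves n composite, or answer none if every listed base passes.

157

n − 1 = 370 = 2^1 · 185, so s = 1 and d = 185.
Base 157: x_0 = 157^185 mod 371 = 61. x_0 ∉ {1, 370} and s = 1, so 157 is a Miller–Rabin witness and 371 is composite.
Base 174: x_0 = 174^185 mod 371 = 195. x_0 ∉ {1, 370} and s = 1, so 174 is a Miller–Rabin witness and 371 is composite.
Base 246: x_0 = 246^185 mod 371 = 22. x_0 ∉ {1, 370} and s = 1, so 246 is a Miller–Rabin witness and 371 is composite.
Base 354: x_0 = 354^185 mod 371 = 16. x_0 ∉ {1, 370} and s = 1, so 354 is a Miller–Rabin witness and 371 is composite.
The smallest witness among the given bases is 157.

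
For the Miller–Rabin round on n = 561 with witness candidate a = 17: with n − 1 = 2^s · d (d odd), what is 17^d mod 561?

527

n − 1 = 560 = 2^4 · 35, so s = 4 and d = 35.
By repeated squaring, 17^35 ≡ 527 (mod 561).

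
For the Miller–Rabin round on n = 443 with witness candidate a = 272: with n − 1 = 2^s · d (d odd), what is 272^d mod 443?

1

n − 1 = 442 = 2^1 · 221, so s = 1 and d = 221.
By repeated squaring, 272^221 ≡ 1 (mod 443).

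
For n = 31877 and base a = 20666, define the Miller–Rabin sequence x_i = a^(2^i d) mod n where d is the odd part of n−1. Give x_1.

14449

n − 1 = 31876 = 2^2 · 7969, so s = 2 and d = 7969.
x_0 = 20666^7969 mod 31877 = 26655.
x_1 = 26655^2 mod 31877 = 14449.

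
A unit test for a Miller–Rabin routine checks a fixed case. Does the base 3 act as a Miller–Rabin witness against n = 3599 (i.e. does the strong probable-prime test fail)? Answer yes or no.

yes

n − 1 = 3598 = 2^1 · 1799, so s = 1 and d = 1799.
By repeated squaring, 3^1799 ≡ 2481 (mod 3599).
x_0 = 3^1799 mod 3599 = 2481.
x_0 ∉ {1, 3598} and s = 1, so 3 is a Miller–Rabin witness and 3599 is composite.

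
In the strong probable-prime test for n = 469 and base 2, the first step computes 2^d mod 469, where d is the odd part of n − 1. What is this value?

n − 1 = 468 = 2^2 · 117, so s = 2 and d = 117.
2^117 mod 469 = 295.

295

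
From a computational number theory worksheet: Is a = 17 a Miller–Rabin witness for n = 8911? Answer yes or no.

yes

n − 1 = 8910 = 2^1 · 4455, so s = 1 and d = 4455.
Repeated squaring mod 8911: 17^1 ≡ 17, 17^2 ≡ 289, 17^4 ≡ 3322, 17^8 ≡ 3866, 17^16 ≡ 2209, 17^32 ≡ 5364, 17^64 ≡ 7788, 17^128 ≡ 4678, 17^256 ≡ 7179, 17^512 ≡ 5728, 17^1024 ≡ 8593, 17^2048 ≡ 3103, 17^4096 ≡ 4729.
4455 = 4096 + 256 + 64 + 32 + 4 + 2 + 1, so 17^4455 ≡ 4729·7179·7788·5364·3322·289·17 ≡ 2547 (mod 8911).
x_0 = 17^4455 mod 8911 = 2547.
x_0 ∉ {1, 8910} and s = 1, so 17 is a Miller–Rabin witness and 8911 is composite.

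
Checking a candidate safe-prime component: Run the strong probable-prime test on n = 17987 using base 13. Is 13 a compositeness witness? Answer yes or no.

n − 1 = 17986 = 2^1 · 8993, so s = 1 and d = 8993.
x_0 = 13^8993 mod 17987 = 17986.
x_0 = 17986 ≡ −1, so 13 is not a witness.

no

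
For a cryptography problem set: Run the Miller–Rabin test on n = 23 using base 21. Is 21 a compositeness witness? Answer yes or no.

no

n − 1 = 22 = 2^1 · 11, so s = 1 and d = 11.
x_0 = 21^11 mod 23 = 22.
x_0 = 22 ≡ −1, so 21 is not a witness.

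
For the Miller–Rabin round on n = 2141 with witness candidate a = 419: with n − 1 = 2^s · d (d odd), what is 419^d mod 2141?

n − 1 = 2140 = 2^2 · 535, so s = 2 and d = 535.
By repeated squaring, 419^535 ≡ 1722 (mod 2141).

1722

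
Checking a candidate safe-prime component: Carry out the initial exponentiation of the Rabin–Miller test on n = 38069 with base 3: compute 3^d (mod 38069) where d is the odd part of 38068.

n − 1 = 38068 = 2^2 · 9517, so s = 2 and d = 9517.
Repeated squaring mod 38069: 3^1 ≡ 3, 3^2 ≡ 9, 3^4 ≡ 81, 3^8 ≡ 6561, 3^16 ≡ 28751, 3^32 ≡ 27804, 3^64 ≡ 33302, 3^128 ≡ 35165, 3^256 ≡ 19967, 3^512 ≡ 22521, 3^1024 ≡ 2154, 3^2048 ≡ 33367, 3^4096 ≡ 28784, 3^8192 ≡ 23009.
9517 = 8192 + 1024 + 256 + 32 + 8 + 4 + 1, so 3^9517 ≡ 23009·2154·19967·27804·6561·81·3 ≡ 37452 (mod 38069).

37452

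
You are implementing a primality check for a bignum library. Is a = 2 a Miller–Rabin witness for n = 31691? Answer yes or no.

yes

n − 1 = 31690 = 2^1 · 15845, so s = 1 and d = 15845.
By repeated squaring, 2^15845 ≡ 25827 (mod 31691).
x_0 = 2^15845 mod 31691 = 25827.
x_0 ∉ {1, 31690} and s = 1, so 2 is a Miller–Rabin witness and 31691 is composite.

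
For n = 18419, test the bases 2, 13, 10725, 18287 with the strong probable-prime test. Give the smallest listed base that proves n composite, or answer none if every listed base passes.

n − 1 = 18418 = 2^1 · 9209, so s = 1 and d = 9209.
Base 2: x_0 = 2^9209 mod 18419 = 17840. x_0 ∉ {1, 18418} and s = 1, so 2 is a Miller–Rabin witness and 18419 is composite.
Base 13: x_0 = 13^9209 mod 18419 = 15316. x_0 ∉ {1, 18418} and s = 1, so 13 is a Miller–Rabin witness and 18419 is composite.
Base 10725: x_0 = 10725^9209 mod 18419 = 13069. x_0 ∉ {1, 18418} and s = 1, so 10725 is a Miller–Rabin witness and 18419 is composite.
Base 18287: x_0 = 18287^9209 mod 18419 = 3766. x_0 ∉ {1, 18418} and s = 1, so 18287 is a Miller–Rabin witness and 18419 is composite.
The smallest witness among the given bases is 2.

2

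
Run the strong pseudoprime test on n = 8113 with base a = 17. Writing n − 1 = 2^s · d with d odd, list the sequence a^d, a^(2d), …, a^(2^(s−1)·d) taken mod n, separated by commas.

n − 1 = 8112 = 2^4 · 507, so s = 4 and d = 507.
x_0 = 17^507 mod 8113 = 1854.
x_1 = 1854^2 mod 8113 = 5517.
x_2 = 5517^2 mod 8113 = 5426.
x_3 = 5426^2 mod 8113 = 7512.

1854, 5517, 5426, 7512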